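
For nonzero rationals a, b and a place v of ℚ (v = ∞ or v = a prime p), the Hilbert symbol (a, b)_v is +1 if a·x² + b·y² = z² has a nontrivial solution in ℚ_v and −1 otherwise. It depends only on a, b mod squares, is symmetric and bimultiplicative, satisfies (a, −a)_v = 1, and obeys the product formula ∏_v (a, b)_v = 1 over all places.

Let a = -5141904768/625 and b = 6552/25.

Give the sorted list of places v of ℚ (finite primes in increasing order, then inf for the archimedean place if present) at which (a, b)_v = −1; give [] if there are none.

(a, b) ≡ (-22, 182) mod (ℚ^×)²; places V = {2, 3, 5, 7, 11, 13, ∞}.
(a,b)_3: α=2, u≡2; β=2, v≡2 (mod 3); (2|3)=-1, (2|3)=-1; sign (−1)^0·-1^2·-1^2 = +1.
(a,b)_∞: sgn(-22)=−, sgn(182)=+, so +1.
(a,b)_11: α=1, u≡4; β=0, v≡6 (mod 11); (4|11)=+1, (6|11)=-1; sign (−1)^0·+1^0·-1^1 = -1.
(a,b)_13: α=2, u≡1; β=1, v≡3 (mod 13); (1|13)=+1, (3|13)=+1; sign (−1)^0·+1^1·+1^2 = +1.
(a,b)_5: α=-4, u≡2; β=-2, v≡2 (mod 5); (2|5)=-1, (2|5)=-1; sign (−1)^0·-1^-2·-1^-4 = +1.
(a,b)_2: α=7, β=3; u≡5, v≡3 (mod 8); ε(u)ε(v)=0·1, αω(v)=7·1, βω(u)=3·1; sum ≡ 0  ⇒  +1.
(a,b)_7: α=4, u≡6; β=1, v≡3 (mod 7); (6|7)=-1, (3|7)=-1; sign (−1)^0·-1^1·-1^4 = -1.
Ram(-22, 182) = {7, 11}; no ℚ_7-point on the conic.

[7, 11]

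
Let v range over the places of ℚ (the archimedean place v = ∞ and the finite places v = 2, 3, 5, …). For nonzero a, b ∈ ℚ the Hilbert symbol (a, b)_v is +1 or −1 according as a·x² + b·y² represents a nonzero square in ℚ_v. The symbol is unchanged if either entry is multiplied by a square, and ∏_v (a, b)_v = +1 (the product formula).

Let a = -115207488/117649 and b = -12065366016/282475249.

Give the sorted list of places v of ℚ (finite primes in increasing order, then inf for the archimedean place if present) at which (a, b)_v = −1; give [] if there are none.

Mod squares: a ≡ -1653, b ≡ -36366. Check v ∈ {∞, 2, 3, 7, 11, 19, 29}.
v=29: a=29^1·(≡5), b=29^1·(≡5) mod 29; (5|29)=+1, (5|29)=+1; (−1)^{1·1·14}·(+1)^1·(+1)^1 = +1.
v=19: a=19^1·(≡13), b=19^1·(≡4) mod 19; (13|19)=-1, (4|19)=+1; (−1)^{1·1·9}·(-1)^1·(+1)^1 = +1.
v=7: a=7^-6·(≡3), b=7^-10·(≡3) mod 7; (3|7)=-1, (3|7)=-1; (−1)^{-6·-10·3}·(-1)^-10·(-1)^-6 = +1.
v=3: a=3^3·(≡1), b=3^5·(≡1) mod 3; (1|3)=+1, (1|3)=+1; (−1)^{3·5·1}·(+1)^5·(+1)^3 = -1.
v=2: v_2(a)=6, v_2(b)=13; units ≡ 3, 1 (mod 8); ε·ε+αω+βω = 1·0+6·0+13·1 ≡ 1  ⇒  (a,b)_2 = -1.
v=11: a=11^2·(≡8), b=11^1·(≡3) mod 11; (8|11)=-1, (3|11)=+1; (−1)^{2·1·5}·(-1)^1·(+1)^2 = -1.
v=∞: -1653 < 0 and -36366 < 0  ⇒  (a,b)_∞ = -1.
(-1653, -36366 / ℚ) ramifies at {2, 3, 11, ∞}: a division algebra.

[2, 3, 11, inf]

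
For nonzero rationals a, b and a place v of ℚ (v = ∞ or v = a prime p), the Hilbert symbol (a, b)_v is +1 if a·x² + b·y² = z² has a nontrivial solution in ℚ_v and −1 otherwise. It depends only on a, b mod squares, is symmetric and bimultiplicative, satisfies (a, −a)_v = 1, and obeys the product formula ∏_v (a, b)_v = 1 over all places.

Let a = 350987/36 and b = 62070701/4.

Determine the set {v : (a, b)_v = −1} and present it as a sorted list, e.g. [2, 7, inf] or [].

[19, 29]

(a, b) ≡ (7163, 29) mod (ℚ^×)²; places V = {2, 3, 7, 11, 13, 19, 29, ∞}.
(a,b)_∞: sgn(7163)=+, sgn(29)=+, so +1.
(a,b)_19: α=1, u≡7; β=2, v≡12 (mod 19); (7|19)=+1, (12|19)=-1; sign (−1)^0·+1^2·-1^1 = -1.
(a,b)_2: α=-2, β=-2; u≡3, v≡5 (mod 8); ε(u)ε(v)=1·0, αω(v)=-2·1, βω(u)=-2·1; sum ≡ 0  ⇒  +1.
(a,b)_13: α=1, u≡5; β=0, v≡1 (mod 13); (5|13)=-1, (1|13)=+1; sign (−1)^0·-1^0·+1^1 = +1.
(a,b)_3: α=-2, u≡2; β=0, v≡2 (mod 3); (2|3)=-1, (2|3)=-1; sign (−1)^0·-1^0·-1^-2 = +1.
(a,b)_11: α=0, u≡7; β=2, v≡10 (mod 11); (7|11)=-1, (10|11)=-1; sign (−1)^0·-1^2·-1^0 = +1.
(a,b)_7: α=2, u≡2; β=2, v≡2 (mod 7); (2|7)=+1, (2|7)=+1; sign (−1)^0·+1^2·+1^2 = +1.
(a,b)_29: α=1, u≡18; β=1, v≡6 (mod 29); (18|29)=-1, (6|29)=+1; sign (−1)^0·-1^1·+1^1 = -1.
|Ram(7163, 29)| = 2, even; anisotropic at {19, 29}.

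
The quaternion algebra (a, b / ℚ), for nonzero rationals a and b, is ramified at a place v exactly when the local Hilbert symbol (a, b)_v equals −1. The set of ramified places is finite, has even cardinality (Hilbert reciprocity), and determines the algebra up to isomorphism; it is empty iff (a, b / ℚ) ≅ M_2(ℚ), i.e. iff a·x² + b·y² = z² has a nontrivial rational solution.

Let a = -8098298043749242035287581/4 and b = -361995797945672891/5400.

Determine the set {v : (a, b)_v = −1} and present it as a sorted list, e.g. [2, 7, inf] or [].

[3, 7, 13, inf]

(a, b) ≡ (-2023021, -4386) mod (ℚ^×)²; places V = {2, 3, 5, 7, 11, 13, 17, 23, 43, 47, ∞}.
(a,b)_11: α=3, u≡9; β=4, v≡9 (mod 11); (9|11)=+1, (9|11)=+1; sign (−1)^0·+1^4·+1^3 = +1.
(a,b)_7: α=3, u≡6; β=2, v≡5 (mod 7); (6|7)=-1, (5|7)=-1; sign (−1)^0·-1^2·-1^3 = -1.
(a,b)_∞: sgn(-2023021)=−, sgn(-4386)=−, so -1.
(a,b)_17: α=0, u≡9; β=1, v≡14 (mod 17); (9|17)=+1, (14|17)=-1; sign (−1)^0·+1^1·-1^0 = +1.
(a,b)_43: α=5, u≡13; β=3, v≡7 (mod 43); (13|43)=+1, (7|43)=-1; sign (−1)^1·+1^3·-1^5 = +1.
(a,b)_3: α=0, u≡2; β=-3, v≡2 (mod 3); (2|3)=-1, (2|3)=-1; sign (−1)^0·-1^-3·-1^0 = -1.
(a,b)_5: α=0, u≡1; β=-2, v≡4 (mod 5); (1|5)=+1, (4|5)=+1; sign (−1)^0·+1^-2·+1^0 = +1.
(a,b)_2: α=-2, β=-3; u≡3, v≡7 (mod 8); ε(u)ε(v)=1·1, αω(v)=-2·0, βω(u)=-3·1; sum ≡ 0  ⇒  +1.
(a,b)_13: α=3, u≡2; β=2, v≡2 (mod 13); (2|13)=-1, (2|13)=-1; sign (−1)^0·-1^2·-1^3 = -1.
(a,b)_47: α=3, u≡24; β=2, v≡36 (mod 47); (24|47)=+1, (36|47)=+1; sign (−1)^0·+1^2·+1^3 = +1.
(a,b)_23: α=2, u≡4; β=0, v≡21 (mod 23); (4|23)=+1, (21|23)=-1; sign (−1)^0·+1^0·-1^2 = +1.
(-2023021, -4386 / ℚ) ramifies at {3, 7, 13, ∞}: a division algebra.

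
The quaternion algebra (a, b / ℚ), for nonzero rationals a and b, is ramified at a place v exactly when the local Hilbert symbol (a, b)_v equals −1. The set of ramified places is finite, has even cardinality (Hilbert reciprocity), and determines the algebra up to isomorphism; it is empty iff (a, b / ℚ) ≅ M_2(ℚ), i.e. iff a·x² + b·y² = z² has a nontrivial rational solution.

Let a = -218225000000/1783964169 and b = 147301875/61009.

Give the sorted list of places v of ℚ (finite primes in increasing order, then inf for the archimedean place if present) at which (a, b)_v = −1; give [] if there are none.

[2, 7, 29, 43]

Mod squares: a ≡ -8729, b ≡ 26187. Check v ∈ {∞, 2, 3, 5, 7, 13, 19, 29, 43}.
v=3: a=3^-4·(≡1), b=3^3·(≡2) mod 3; (1|3)=+1, (2|3)=-1; (−1)^{-4·3·1}·(+1)^3·(-1)^-4 = +1.
v=5: a=5^8·(≡1), b=5^4·(≡2) mod 5; (1|5)=+1, (2|5)=-1; (−1)^{8·4·2}·(+1)^4·(-1)^8 = +1.
v=19: a=19^-4·(≡11), b=19^-2·(≡7) mod 19; (11|19)=+1, (7|19)=+1; (−1)^{-4·-2·9}·(+1)^-2·(+1)^-4 = +1.
v=7: a=7^1·(≡3), b=7^1·(≡3) mod 7; (3|7)=-1, (3|7)=-1; (−1)^{1·1·3}·(-1)^1·(-1)^1 = -1.
v=∞: -8729 < 0 and 26187 > 0  ⇒  (a,b)_∞ = +1.
v=2: v_2(a)=6, v_2(b)=0; units ≡ 7, 3 (mod 8); ε·ε+αω+βω = 1·1+6·1+0·0 ≡ 1  ⇒  (a,b)_2 = -1.
v=29: a=29^1·(≡21), b=29^1·(≡13) mod 29; (21|29)=-1, (13|29)=+1; (−1)^{1·1·14}·(-1)^1·(+1)^1 = -1.
v=43: a=43^1·(≡42), b=43^1·(≡7) mod 43; (42|43)=-1, (7|43)=-1; (−1)^{1·1·21}·(-1)^1·(-1)^1 = -1.
v=13: a=13^-2·(≡6), b=13^-2·(≡11) mod 13; (6|13)=-1, (11|13)=-1; (−1)^{-2·-2·6}·(-1)^-2·(-1)^-2 = +1.
(-8729, 26187 / ℚ) ramifies at {2, 7, 29, 43}: a division algebra.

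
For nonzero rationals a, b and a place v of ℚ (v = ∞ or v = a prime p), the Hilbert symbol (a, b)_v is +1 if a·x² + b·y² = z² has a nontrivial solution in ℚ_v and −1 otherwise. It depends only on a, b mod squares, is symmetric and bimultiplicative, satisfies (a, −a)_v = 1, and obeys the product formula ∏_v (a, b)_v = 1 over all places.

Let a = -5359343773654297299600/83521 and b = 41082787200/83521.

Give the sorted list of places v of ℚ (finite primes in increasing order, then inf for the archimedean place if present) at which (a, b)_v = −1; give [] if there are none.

Mod squares: a ≡ -481, b ≡ 25676742. Check v ∈ {∞, 2, 3, 5, 7, 13, 17, 31, 37, 41}.
v=3: a=3^2·(≡2), b=3^1·(≡1) mod 3; (2|3)=-1, (1|3)=+1; (−1)^{2·1·1}·(-1)^1·(+1)^2 = -1.
v=17: a=17^-4·(≡3), b=17^-4·(≡3) mod 17; (3|17)=-1, (3|17)=-1; (−1)^{-4·-4·8}·(-1)^-4·(-1)^-4 = +1.
v=2: v_2(a)=4, v_2(b)=7; units ≡ 7, 3 (mod 8); ε·ε+αω+βω = 1·1+4·1+7·0 ≡ 1  ⇒  (a,b)_2 = -1.
v=37: a=37^3·(≡18), b=37^1·(≡14) mod 37; (18|37)=-1, (14|37)=-1; (−1)^{3·1·18}·(-1)^1·(-1)^3 = +1.
v=31: a=31^2·(≡29), b=31^1·(≡12) mod 31; (29|31)=-1, (12|31)=-1; (−1)^{2·1·15}·(-1)^1·(-1)^2 = -1.
v=13: a=13^5·(≡11), b=13^1·(≡2) mod 13; (11|13)=-1, (2|13)=-1; (−1)^{5·1·6}·(-1)^1·(-1)^5 = +1.
v=∞: -481 < 0 and 25676742 > 0  ⇒  (a,b)_∞ = +1.
v=41: a=41^2·(≡28), b=41^1·(≡7) mod 41; (28|41)=-1, (7|41)=-1; (−1)^{2·1·20}·(-1)^1·(-1)^2 = -1.
v=7: a=7^2·(≡1), b=7^1·(≡1) mod 7; (1|7)=+1, (1|7)=+1; (−1)^{2·1·3}·(+1)^1·(+1)^2 = +1.
v=5: a=5^2·(≡1), b=5^2·(≡3) mod 5; (1|5)=+1, (3|5)=-1; (−1)^{2·2·2}·(+1)^2·(-1)^2 = +1.
Ram(-481, 25676742) = {2, 3, 31, 41}; no ℚ_2-point on the conic.

[2, 3, 31, 41]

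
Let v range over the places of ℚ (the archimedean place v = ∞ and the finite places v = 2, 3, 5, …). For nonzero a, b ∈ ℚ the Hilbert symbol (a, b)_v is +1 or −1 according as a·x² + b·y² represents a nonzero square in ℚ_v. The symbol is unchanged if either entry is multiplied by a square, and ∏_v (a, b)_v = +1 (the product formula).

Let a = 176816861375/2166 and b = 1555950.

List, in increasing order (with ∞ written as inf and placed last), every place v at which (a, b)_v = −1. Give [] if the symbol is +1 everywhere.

(a, b) ≡ (13530, 62238) mod (ℚ^×)²; places V = {2, 3, 5, 7, 11, 19, 23, 41, ∞}.
(a,b)_3: α=-1, u≡1; β=1, v≡1 (mod 3); (1|3)=+1, (1|3)=+1; sign (−1)^1·+1^1·+1^-1 = -1.
(a,b)_23: α=2, u≡9; β=1, v≡7 (mod 23); (9|23)=+1, (7|23)=-1; sign (−1)^0·+1^1·-1^2 = +1.
(a,b)_19: α=-2, u≡18; β=0, v≡2 (mod 19); (18|19)=-1, (2|19)=-1; sign (−1)^0·-1^0·-1^-2 = +1.
(a,b)_11: α=3, u≡5; β=1, v≡1 (mod 11); (5|11)=+1, (1|11)=+1; sign (−1)^1·+1^1·+1^3 = -1.
(a,b)_5: α=3, u≡1; β=2, v≡3 (mod 5); (1|5)=+1, (3|5)=-1; sign (−1)^0·+1^2·-1^3 = -1.
(a,b)_41: α=1, u≡39; β=1, v≡25 (mod 41); (39|41)=+1, (25|41)=+1; sign (−1)^0·+1^1·+1^1 = +1.
(a,b)_∞: sgn(13530)=+, sgn(62238)=+, so +1.
(a,b)_7: α=2, u≡6; β=0, v≡4 (mod 7); (6|7)=-1, (4|7)=+1; sign (−1)^0·-1^0·+1^2 = +1.
(a,b)_2: α=-1, β=1; u≡5, v≡7 (mod 8); ε(u)ε(v)=0·1, αω(v)=-1·0, βω(u)=1·1; sum ≡ 1  ⇒  -1.
Ram(13530, 62238) = {2, 3, 5, 11}; no ℚ_2-point on the conic.

[2, 3, 5, 11]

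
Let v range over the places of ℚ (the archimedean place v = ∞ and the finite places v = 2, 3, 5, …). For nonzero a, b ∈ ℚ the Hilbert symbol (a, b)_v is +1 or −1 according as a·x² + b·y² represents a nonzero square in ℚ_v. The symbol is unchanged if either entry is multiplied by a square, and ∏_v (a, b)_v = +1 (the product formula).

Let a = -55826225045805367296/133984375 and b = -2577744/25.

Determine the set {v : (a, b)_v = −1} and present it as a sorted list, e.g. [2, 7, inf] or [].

(a, b) ≡ (-102102, -221) mod (ℚ^×)²; places V = {2, 3, 5, 7, 11, 13, 17, ∞}.
(a,b)_2: α=15, β=4; u≡5, v≡3 (mod 8); ε(u)ε(v)=0·1, αω(v)=15·1, βω(u)=4·1; sum ≡ 1  ⇒  -1.
(a,b)_∞: sgn(-102102)=−, sgn(-221)=−, so -1.
(a,b)_5: α=-8, u≡3; β=-2, v≡1 (mod 5); (3|5)=-1, (1|5)=+1; sign (−1)^0·-1^-2·+1^-8 = +1.
(a,b)_17: α=3, u≡10; β=1, v≡1 (mod 17); (10|17)=-1, (1|17)=+1; sign (−1)^0·-1^1·+1^3 = -1.
(a,b)_3: α=15, u≡1; β=6, v≡1 (mod 3); (1|3)=+1, (1|3)=+1; sign (−1)^0·+1^6·+1^15 = +1.
(a,b)_11: α=1, u≡7; β=0, v≡6 (mod 11); (7|11)=-1, (6|11)=-1; sign (−1)^0·-1^0·-1^1 = -1.
(a,b)_13: α=3, u≡2; β=1, v≡12 (mod 13); (2|13)=-1, (12|13)=+1; sign (−1)^0·-1^1·+1^3 = -1.
(a,b)_7: α=-3, u≡1; β=0, v≡5 (mod 7); (1|7)=+1, (5|7)=-1; sign (−1)^0·+1^0·-1^-3 = -1.
Ram(-102102, -221) = {2, 7, 11, 13, 17, ∞}; no ℚ_2-point on the conic.

[2, 7, 11, 13, 17, inf]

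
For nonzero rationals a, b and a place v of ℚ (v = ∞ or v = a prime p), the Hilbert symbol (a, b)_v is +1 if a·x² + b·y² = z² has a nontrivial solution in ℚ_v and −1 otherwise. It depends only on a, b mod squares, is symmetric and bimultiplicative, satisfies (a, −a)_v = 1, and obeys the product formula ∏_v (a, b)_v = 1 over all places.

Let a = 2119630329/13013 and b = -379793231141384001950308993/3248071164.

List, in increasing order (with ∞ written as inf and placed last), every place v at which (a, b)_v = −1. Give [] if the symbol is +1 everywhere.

[7, 13, 17, 19]

Mod squares: a ≡ 74613, b ≡ -138567. Check v ∈ {∞, 2, 3, 7, 11, 13, 17, 19, 29}.
v=17: a=17^3·(≡3), b=17^3·(≡2) mod 17; (3|17)=-1, (2|17)=+1; (−1)^{3·3·8}·(-1)^3·(+1)^3 = -1.
v=19: a=19^1·(≡8), b=19^3·(≡15) mod 19; (8|19)=-1, (15|19)=-1; (−1)^{1·3·9}·(-1)^3·(-1)^1 = -1.
v=2: v_2(a)=0, v_2(b)=-2; units ≡ 5, 1 (mod 8); ε·ε+αω+βω = 0·0+0·0+-2·1 ≡ 0  ⇒  (a,b)_2 = +1.
v=∞: 74613 > 0 and -138567 < 0  ⇒  (a,b)_∞ = +1.
v=7: a=7^-1·(≡3), b=7^6·(≡6) mod 7; (3|7)=-1, (6|7)=-1; (−1)^{-1·6·3}·(-1)^6·(-1)^-1 = -1.
v=11: a=11^-1·(≡6), b=11^5·(≡4) mod 11; (6|11)=-1, (4|11)=+1; (−1)^{-1·5·5}·(-1)^5·(+1)^-1 = +1.
v=3: a=3^3·(≡1), b=3^-7·(≡2) mod 3; (1|3)=+1, (2|3)=-1; (−1)^{3·-7·1}·(+1)^-7·(-1)^3 = +1.
v=29: a=29^2·(≡28), b=29^6·(≡6) mod 29; (28|29)=+1, (6|29)=+1; (−1)^{2·6·14}·(+1)^6·(+1)^2 = +1.
v=13: a=13^-2·(≡2), b=13^-5·(≡4) mod 13; (2|13)=-1, (4|13)=+1; (−1)^{-2·-5·6}·(-1)^-5·(+1)^-2 = -1.
Ram(74613, -138567) = {7, 13, 17, 19}; no ℚ_7-point on the conic.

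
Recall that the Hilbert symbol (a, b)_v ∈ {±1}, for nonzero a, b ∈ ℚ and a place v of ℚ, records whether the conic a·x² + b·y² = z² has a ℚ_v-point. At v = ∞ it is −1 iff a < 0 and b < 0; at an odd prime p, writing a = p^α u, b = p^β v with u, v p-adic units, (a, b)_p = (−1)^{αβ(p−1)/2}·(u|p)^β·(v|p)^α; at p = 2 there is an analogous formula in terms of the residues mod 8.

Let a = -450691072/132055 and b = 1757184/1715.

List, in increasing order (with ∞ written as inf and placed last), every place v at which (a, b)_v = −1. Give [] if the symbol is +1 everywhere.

(a, b) ≡ (-715, 15015) mod (ℚ^×)²; places V = {2, 3, 5, 7, 11, 13, 23, ∞}.
(a,b)_∞: sgn(-715)=−, sgn(15015)=+, so +1.
(a,b)_2: α=16, β=12; u≡5, v≡7 (mod 8); ε(u)ε(v)=0·1, αω(v)=16·0, βω(u)=12·1; sum ≡ 0  ⇒  +1.
(a,b)_23: α=2, u≡19; β=0, v≡20 (mod 23); (19|23)=-1, (20|23)=-1; sign (−1)^0·-1^0·-1^2 = +1.
(a,b)_11: α=-1, u≡1; β=1, v≡9 (mod 11); (1|11)=+1, (9|11)=+1; sign (−1)^1·+1^1·+1^-1 = -1.
(a,b)_3: α=0, u≡2; β=1, v≡1 (mod 3); (2|3)=-1, (1|3)=+1; sign (−1)^0·-1^1·+1^0 = -1.
(a,b)_7: α=-4, u≡6; β=-3, v≡6 (mod 7); (6|7)=-1, (6|7)=-1; sign (−1)^0·-1^-3·-1^-4 = -1.
(a,b)_5: α=-1, u≡3; β=-1, v≡3 (mod 5); (3|5)=-1, (3|5)=-1; sign (−1)^0·-1^-1·-1^-1 = +1.
(a,b)_13: α=1, u≡12; β=1, v≡6 (mod 13); (12|13)=+1, (6|13)=-1; sign (−1)^0·+1^1·-1^1 = -1.
|Ram(-715, 15015)| = 4, even; anisotropic at {3, 7, 11, 13}.

[3, 7, 11, 13]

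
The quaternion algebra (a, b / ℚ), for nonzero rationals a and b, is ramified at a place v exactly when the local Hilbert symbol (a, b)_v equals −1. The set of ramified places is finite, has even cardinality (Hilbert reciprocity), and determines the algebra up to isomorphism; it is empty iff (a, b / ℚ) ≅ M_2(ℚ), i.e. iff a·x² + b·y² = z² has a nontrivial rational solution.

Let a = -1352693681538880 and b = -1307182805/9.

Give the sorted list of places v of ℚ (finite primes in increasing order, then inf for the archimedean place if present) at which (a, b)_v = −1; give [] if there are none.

Mod squares: a ≡ -80845, b ≡ -5. Check v ∈ {∞, 2, 3, 5, 19, 23, 37}.
v=3: a=3^0·(≡2), b=3^-2·(≡1) mod 3; (2|3)=-1, (1|3)=+1; (−1)^{0·-2·1}·(-1)^-2·(+1)^0 = +1.
v=19: a=19^3·(≡17), b=19^2·(≡8) mod 19; (17|19)=+1, (8|19)=-1; (−1)^{3·2·9}·(+1)^2·(-1)^3 = -1.
v=2: v_2(a)=6, v_2(b)=0; units ≡ 3, 3 (mod 8); ε·ε+αω+βω = 1·1+6·1+0·1 ≡ 1  ⇒  (a,b)_2 = -1.
v=37: a=37^3·(≡18), b=37^2·(≡18) mod 37; (18|37)=-1, (18|37)=-1; (−1)^{3·2·18}·(-1)^2·(-1)^3 = -1.
v=5: a=5^1·(≡4), b=5^1·(≡1) mod 5; (4|5)=+1, (1|5)=+1; (−1)^{1·1·2}·(+1)^1·(+1)^1 = +1.
v=∞: -80845 < 0 and -5 < 0  ⇒  (a,b)_∞ = -1.
v=23: a=23^3·(≡1), b=23^2·(≡16) mod 23; (1|23)=+1, (16|23)=+1; (−1)^{3·2·11}·(+1)^2·(+1)^3 = +1.
|Ram(-80845, -5)| = 4, even; anisotropic at {2, 19, 37, ∞}.

[2, 19, 37, inf]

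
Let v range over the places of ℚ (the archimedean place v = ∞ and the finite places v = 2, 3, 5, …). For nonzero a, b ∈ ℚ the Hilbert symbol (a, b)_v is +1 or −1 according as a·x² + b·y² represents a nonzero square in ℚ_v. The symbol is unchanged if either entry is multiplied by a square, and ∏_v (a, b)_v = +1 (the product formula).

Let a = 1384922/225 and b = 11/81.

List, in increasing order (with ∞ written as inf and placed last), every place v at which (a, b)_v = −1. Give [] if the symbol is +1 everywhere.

Mod squares: a ≡ 2618, b ≡ 11. Check v ∈ {∞, 2, 3, 5, 7, 11, 17, 23}.
v=17: a=17^1·(≡9), b=17^0·(≡10) mod 17; (9|17)=+1, (10|17)=-1; (−1)^{1·0·8}·(+1)^0·(-1)^1 = -1.
v=11: a=11^1·(≡8), b=11^1·(≡3) mod 11; (8|11)=-1, (3|11)=+1; (−1)^{1·1·5}·(-1)^1·(+1)^1 = +1.
v=5: a=5^-2·(≡3), b=5^0·(≡1) mod 5; (3|5)=-1, (1|5)=+1; (−1)^{-2·0·2}·(-1)^0·(+1)^-2 = +1.
v=7: a=7^1·(≡5), b=7^0·(≡1) mod 7; (5|7)=-1, (1|7)=+1; (−1)^{1·0·3}·(-1)^0·(+1)^1 = +1.
v=23: a=23^2·(≡10), b=23^0·(≡22) mod 23; (10|23)=-1, (22|23)=-1; (−1)^{2·0·11}·(-1)^0·(-1)^2 = +1.
v=∞: 2618 > 0 and 11 > 0  ⇒  (a,b)_∞ = +1.
v=3: a=3^-2·(≡2), b=3^-4·(≡2) mod 3; (2|3)=-1, (2|3)=-1; (−1)^{-2·-4·1}·(-1)^-4·(-1)^-2 = +1.
v=2: v_2(a)=1, v_2(b)=0; units ≡ 5, 3 (mod 8); ε·ε+αω+βω = 0·1+1·1+0·1 ≡ 1  ⇒  (a,b)_2 = -1.
Ram(2618, 11) = {2, 17}; no ℚ_2-point on the conic.

[2, 17]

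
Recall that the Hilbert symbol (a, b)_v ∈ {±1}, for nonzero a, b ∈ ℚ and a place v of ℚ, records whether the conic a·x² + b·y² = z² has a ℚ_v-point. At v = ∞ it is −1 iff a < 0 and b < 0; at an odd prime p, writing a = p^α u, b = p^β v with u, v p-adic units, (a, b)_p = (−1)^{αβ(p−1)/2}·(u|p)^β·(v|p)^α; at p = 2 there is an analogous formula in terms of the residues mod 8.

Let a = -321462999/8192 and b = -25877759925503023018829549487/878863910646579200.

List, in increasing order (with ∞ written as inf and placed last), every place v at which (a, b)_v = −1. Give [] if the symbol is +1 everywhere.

(a, b) ≡ (-78, -286) mod (ℚ^×)²; places V = {2, 3, 5, 7, 11, 13, 17, 29, 37, ∞}.
(a,b)_29: α=2, u≡9; β=6, v≡22 (mod 29); (9|29)=+1, (22|29)=+1; sign (−1)^0·+1^6·+1^2 = +1.
(a,b)_37: α=0, u≡7; β=2, v≡21 (mod 37); (7|37)=+1, (21|37)=+1; sign (−1)^0·+1^2·+1^0 = +1.
(a,b)_5: α=0, u≡3; β=-2, v≡1 (mod 5); (3|5)=-1, (1|5)=+1; sign (−1)^0·-1^-2·+1^0 = +1.
(a,b)_11: α=2, u≡7; β=5, v≡2 (mod 11); (7|11)=-1, (2|11)=-1; sign (−1)^0·-1^5·-1^2 = -1.
(a,b)_13: α=1, u≡7; β=5, v≡10 (mod 13); (7|13)=-1, (10|13)=+1; sign (−1)^0·-1^5·+1^1 = -1.
(a,b)_17: α=0, u≡10; β=-4, v≡12 (mod 17); (10|17)=-1, (12|17)=-1; sign (−1)^0·-1^-4·-1^0 = +1.
(a,b)_7: α=0, u≡5; β=-2, v≡4 (mod 7); (5|7)=-1, (4|7)=+1; sign (−1)^0·-1^-2·+1^0 = +1.
(a,b)_2: α=-13, β=-33; u≡1, v≡1 (mod 8); ε(u)ε(v)=0·0, αω(v)=-13·0, βω(u)=-33·0; sum ≡ 0  ⇒  +1.
(a,b)_∞: sgn(-78)=−, sgn(-286)=−, so -1.
(a,b)_3: α=5, u≡1; β=12, v≡2 (mod 3); (1|3)=+1, (2|3)=-1; sign (−1)^0·+1^12·-1^5 = -1.
|Ram(-78, -286)| = 4, even; anisotropic at {3, 11, 13, ∞}.

[3, 11, 13, inf]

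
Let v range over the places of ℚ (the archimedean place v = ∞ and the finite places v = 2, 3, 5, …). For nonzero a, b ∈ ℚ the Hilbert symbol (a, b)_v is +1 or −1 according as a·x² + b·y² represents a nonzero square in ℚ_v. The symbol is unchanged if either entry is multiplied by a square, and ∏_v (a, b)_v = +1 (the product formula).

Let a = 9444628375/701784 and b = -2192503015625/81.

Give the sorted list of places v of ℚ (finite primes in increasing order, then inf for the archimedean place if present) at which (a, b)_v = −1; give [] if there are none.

[5, 17]

Mod squares: a ≡ 46410, b ≡ -17. Check v ∈ {∞, 2, 3, 5, 7, 13, 17, 19}.
v=19: a=19^-2·(≡3), b=19^0·(≡3) mod 19; (3|19)=-1, (3|19)=-1; (−1)^{-2·0·9}·(-1)^0·(-1)^-2 = +1.
v=∞: 46410 > 0 and -17 < 0  ⇒  (a,b)_∞ = +1.
v=13: a=13^3·(≡7), b=13^4·(≡4) mod 13; (7|13)=-1, (4|13)=+1; (−1)^{3·4·6}·(-1)^4·(+1)^3 = +1.
v=7: a=7^1·(≡1), b=7^0·(≡2) mod 7; (1|7)=+1, (2|7)=+1; (−1)^{1·0·3}·(+1)^0·(+1)^1 = +1.
v=5: a=5^3·(≡3), b=5^6·(≡2) mod 5; (3|5)=-1, (2|5)=-1; (−1)^{3·6·2}·(-1)^6·(-1)^3 = -1.
v=3: a=3^-5·(≡2), b=3^-4·(≡1) mod 3; (2|3)=-1, (1|3)=+1; (−1)^{-5·-4·1}·(-1)^-4·(+1)^-5 = +1.
v=2: v_2(a)=-3, v_2(b)=0; units ≡ 5, 7 (mod 8); ε·ε+αω+βω = 0·1+-3·0+0·1 ≡ 0  ⇒  (a,b)_2 = +1.
v=17: a=17^3·(≡7), b=17^3·(≡9) mod 17; (7|17)=-1, (9|17)=+1; (−1)^{3·3·8}·(-1)^3·(+1)^3 = -1.
|Ram(46410, -17)| = 2, even; anisotropic at {5, 17}.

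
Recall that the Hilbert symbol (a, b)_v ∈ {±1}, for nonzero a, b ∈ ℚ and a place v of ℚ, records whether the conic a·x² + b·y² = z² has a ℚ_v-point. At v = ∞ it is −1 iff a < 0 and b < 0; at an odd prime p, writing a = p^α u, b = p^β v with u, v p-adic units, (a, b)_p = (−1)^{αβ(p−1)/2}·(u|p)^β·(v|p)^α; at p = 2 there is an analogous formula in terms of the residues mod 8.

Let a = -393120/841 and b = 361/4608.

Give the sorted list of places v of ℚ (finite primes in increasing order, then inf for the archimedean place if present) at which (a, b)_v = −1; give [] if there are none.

[2, 3, 5, 13]

Mod squares: a ≡ -2730, b ≡ 2. Check v ∈ {∞, 2, 3, 5, 7, 13, 19, 29}.
v=∞: -2730 < 0 and 2 > 0  ⇒  (a,b)_∞ = +1.
v=13: a=13^1·(≡7), b=13^0·(≡6) mod 13; (7|13)=-1, (6|13)=-1; (−1)^{1·0·6}·(-1)^0·(-1)^1 = -1.
v=3: a=3^3·(≡2), b=3^-2·(≡2) mod 3; (2|3)=-1, (2|3)=-1; (−1)^{3·-2·1}·(-1)^-2·(-1)^3 = -1.
v=7: a=7^1·(≡1), b=7^0·(≡2) mod 7; (1|7)=+1, (2|7)=+1; (−1)^{1·0·3}·(+1)^0·(+1)^1 = +1.
v=5: a=5^1·(≡1), b=5^0·(≡2) mod 5; (1|5)=+1, (2|5)=-1; (−1)^{1·0·2}·(+1)^0·(-1)^1 = -1.
v=29: a=29^-2·(≡4), b=29^0·(≡15) mod 29; (4|29)=+1, (15|29)=-1; (−1)^{-2·0·14}·(+1)^0·(-1)^-2 = +1.
v=19: a=19^0·(≡17), b=19^2·(≡2) mod 19; (17|19)=+1, (2|19)=-1; (−1)^{0·2·9}·(+1)^2·(-1)^0 = +1.
v=2: v_2(a)=5, v_2(b)=-9; units ≡ 3, 1 (mod 8); ε·ε+αω+βω = 1·0+5·0+-9·1 ≡ 1  ⇒  (a,b)_2 = -1.
|Ram(-2730, 2)| = 4, even; anisotropic at {2, 3, 5, 13}.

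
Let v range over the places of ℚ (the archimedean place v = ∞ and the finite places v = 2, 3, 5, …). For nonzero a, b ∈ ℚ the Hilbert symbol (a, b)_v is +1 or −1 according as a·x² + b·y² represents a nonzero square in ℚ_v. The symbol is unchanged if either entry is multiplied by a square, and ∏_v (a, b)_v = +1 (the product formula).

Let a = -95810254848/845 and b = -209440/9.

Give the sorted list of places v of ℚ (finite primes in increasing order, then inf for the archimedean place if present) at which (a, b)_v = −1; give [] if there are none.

[2, 7, 17, inf]

Mod squares: a ≡ -1190, b ≡ -13090. Check v ∈ {∞, 2, 3, 5, 7, 11, 13, 17, 19}.
v=∞: -1190 < 0 and -13090 < 0  ⇒  (a,b)_∞ = -1.
v=7: a=7^1·(≡5), b=7^1·(≡6) mod 7; (5|7)=-1, (6|7)=-1; (−1)^{1·1·3}·(-1)^1·(-1)^1 = -1.
v=19: a=19^2·(≡7), b=19^0·(≡6) mod 19; (7|19)=+1, (6|19)=+1; (−1)^{2·0·9}·(+1)^0·(+1)^2 = +1.
v=5: a=5^-1·(≡3), b=5^1·(≡3) mod 5; (3|5)=-1, (3|5)=-1; (−1)^{-1·1·2}·(-1)^1·(-1)^-1 = +1.
v=17: a=17^1·(≡4), b=17^1·(≡10) mod 17; (4|17)=+1, (10|17)=-1; (−1)^{1·1·8}·(+1)^1·(-1)^1 = -1.
v=11: a=11^2·(≡3), b=11^1·(≡5) mod 11; (3|11)=+1, (5|11)=+1; (−1)^{2·1·5}·(+1)^1·(+1)^2 = +1.
v=13: a=13^-2·(≡6), b=13^0·(≡9) mod 13; (6|13)=-1, (9|13)=+1; (−1)^{-2·0·6}·(-1)^0·(+1)^-2 = +1.
v=3: a=3^2·(≡1), b=3^-2·(≡2) mod 3; (1|3)=+1, (2|3)=-1; (−1)^{2·-2·1}·(+1)^-2·(-1)^2 = +1.
v=2: v_2(a)=11, v_2(b)=5; units ≡ 5, 7 (mod 8); ε·ε+αω+βω = 0·1+11·0+5·1 ≡ 1  ⇒  (a,b)_2 = -1.
(-1190, -13090 / ℚ) ramifies at {2, 7, 17, ∞}: a division algebra.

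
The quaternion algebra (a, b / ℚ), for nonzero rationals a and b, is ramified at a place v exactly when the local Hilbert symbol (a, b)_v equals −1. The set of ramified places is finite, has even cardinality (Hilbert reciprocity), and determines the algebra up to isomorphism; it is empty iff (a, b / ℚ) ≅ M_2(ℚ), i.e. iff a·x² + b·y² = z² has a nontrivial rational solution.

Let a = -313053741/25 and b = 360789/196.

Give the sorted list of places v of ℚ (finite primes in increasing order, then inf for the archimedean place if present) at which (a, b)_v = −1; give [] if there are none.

(a, b) ≡ (-21, 429) mod (ℚ^×)²; places V = {2, 3, 5, 7, 11, 13, 29, ∞}.
(a,b)_3: α=7, u≡2; β=1, v≡2 (mod 3); (2|3)=-1, (2|3)=-1; sign (−1)^1·-1^1·-1^7 = -1.
(a,b)_5: α=-2, u≡4; β=0, v≡4 (mod 5); (4|5)=+1, (4|5)=+1; sign (−1)^0·+1^0·+1^-2 = +1.
(a,b)_13: α=2, u≡6; β=1, v≡11 (mod 13); (6|13)=-1, (11|13)=-1; sign (−1)^0·-1^1·-1^2 = -1.
(a,b)_∞: sgn(-21)=−, sgn(429)=+, so +1.
(a,b)_29: α=0, u≡26; β=2, v≡5 (mod 29); (26|29)=-1, (5|29)=+1; sign (−1)^0·-1^2·+1^0 = +1.
(a,b)_7: α=1, u≡2; β=-2, v≡4 (mod 7); (2|7)=+1, (4|7)=+1; sign (−1)^0·+1^-2·+1^1 = +1.
(a,b)_2: α=0, β=-2; u≡3, v≡5 (mod 8); ε(u)ε(v)=1·0, αω(v)=0·1, βω(u)=-2·1; sum ≡ 0  ⇒  +1.
(a,b)_11: α=2, u≡4; β=1, v≡7 (mod 11); (4|11)=+1, (7|11)=-1; sign (−1)^0·+1^1·-1^2 = +1.
Ram(-21, 429) = {3, 13}; no ℚ_3-point on the conic.

[3, 13]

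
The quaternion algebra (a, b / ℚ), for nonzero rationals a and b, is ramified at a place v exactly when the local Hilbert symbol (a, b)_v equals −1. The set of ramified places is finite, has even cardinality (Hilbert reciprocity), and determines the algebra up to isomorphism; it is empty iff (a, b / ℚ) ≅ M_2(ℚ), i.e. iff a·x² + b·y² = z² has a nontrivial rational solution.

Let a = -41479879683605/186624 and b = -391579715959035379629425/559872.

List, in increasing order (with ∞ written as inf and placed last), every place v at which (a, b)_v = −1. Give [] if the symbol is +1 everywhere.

[31, inf]

(a, b) ≡ (-3285845, -51) mod (ℚ^×)²; places V = {2, 3, 5, 11, 13, 17, 19, 29, 31, 43, ∞}.
(a,b)_43: α=1, u≡2; β=2, v≡36 (mod 43); (2|43)=-1, (36|43)=+1; sign (−1)^0·-1^2·+1^1 = +1.
(a,b)_19: α=2, u≡13; β=2, v≡6 (mod 19); (13|19)=-1, (6|19)=+1; sign (−1)^0·-1^2·+1^2 = +1.
(a,b)_3: α=-6, u≡1; β=-7, v≡1 (mod 3); (1|3)=+1, (1|3)=+1; sign (−1)^0·+1^-7·+1^-6 = +1.
(a,b)_31: α=1, u≡1; β=2, v≡11 (mod 31); (1|31)=+1, (11|31)=-1; sign (−1)^0·+1^2·-1^1 = -1.
(a,b)_∞: sgn(-3285845)=−, sgn(-51)=−, so -1.
(a,b)_17: α=3, u≡14; β=5, v≡12 (mod 17); (14|17)=-1, (12|17)=-1; sign (−1)^0·-1^5·-1^3 = +1.
(a,b)_11: α=2, u≡5; β=2, v≡3 (mod 11); (5|11)=+1, (3|11)=+1; sign (−1)^0·+1^2·+1^2 = +1.
(a,b)_29: α=1, u≡8; β=2, v≡1 (mod 29); (8|29)=-1, (1|29)=+1; sign (−1)^0·-1^2·+1^1 = +1.
(a,b)_5: α=1, u≡1; β=2, v≡4 (mod 5); (1|5)=+1, (4|5)=+1; sign (−1)^0·+1^2·+1^1 = +1.
(a,b)_13: α=0, u≡3; β=2, v≡3 (mod 13); (3|13)=+1, (3|13)=+1; sign (−1)^0·+1^2·+1^0 = +1.
(a,b)_2: α=-8, β=-8; u≡3, v≡5 (mod 8); ε(u)ε(v)=1·0, αω(v)=-8·1, βω(u)=-8·1; sum ≡ 0  ⇒  +1.
|Ram(-3285845, -51)| = 2, even; anisotropic at {31, ∞}.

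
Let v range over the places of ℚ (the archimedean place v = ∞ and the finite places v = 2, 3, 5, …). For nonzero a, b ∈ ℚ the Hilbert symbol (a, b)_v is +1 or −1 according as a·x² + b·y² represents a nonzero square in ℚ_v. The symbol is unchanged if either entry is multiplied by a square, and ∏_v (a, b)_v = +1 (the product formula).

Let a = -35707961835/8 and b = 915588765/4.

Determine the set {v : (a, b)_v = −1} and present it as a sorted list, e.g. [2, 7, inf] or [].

[2, 3, 5, 13]

(a, b) ≡ (-70, 1365) mod (ℚ^×)²; places V = {2, 3, 5, 7, 13, ∞}.
(a,b)_5: α=1, u≡1; β=1, v≡2 (mod 5); (1|5)=+1, (2|5)=-1; sign (−1)^0·+1^1·-1^1 = -1.
(a,b)_3: α=6, u≡2; β=5, v≡2 (mod 3); (2|3)=-1, (2|3)=-1; sign (−1)^0·-1^5·-1^6 = -1.
(a,b)_2: α=-3, β=-2; u≡5, v≡5 (mod 8); ε(u)ε(v)=0·0, αω(v)=-3·1, βω(u)=-2·1; sum ≡ 1  ⇒  -1.
(a,b)_13: α=4, u≡5; β=3, v≡1 (mod 13); (5|13)=-1, (1|13)=+1; sign (−1)^0·-1^3·+1^4 = -1.
(a,b)_7: α=3, u≡2; β=3, v≡6 (mod 7); (2|7)=+1, (6|7)=-1; sign (−1)^1·+1^3·-1^3 = +1.
(a,b)_∞: sgn(-70)=−, sgn(1365)=+, so +1.
(-70, 1365 / ℚ) ramifies at {2, 3, 5, 13}: a division algebra.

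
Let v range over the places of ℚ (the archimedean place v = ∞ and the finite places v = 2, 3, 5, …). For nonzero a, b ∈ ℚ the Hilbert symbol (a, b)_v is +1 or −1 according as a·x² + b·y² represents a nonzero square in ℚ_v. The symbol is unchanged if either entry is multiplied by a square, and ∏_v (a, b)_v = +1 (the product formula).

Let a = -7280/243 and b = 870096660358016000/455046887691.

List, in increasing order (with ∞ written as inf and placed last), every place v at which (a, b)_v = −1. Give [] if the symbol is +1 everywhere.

[11, 13]

Mod squares: a ≡ -1365, b ≡ 385. Check v ∈ {∞, 2, 3, 5, 7, 11, 13, 17, 31}.
v=17: a=17^0·(≡6), b=17^2·(≡6) mod 17; (6|17)=-1, (6|17)=-1; (−1)^{0·2·8}·(-1)^2·(-1)^0 = +1.
v=13: a=13^1·(≡10), b=13^4·(≡6) mod 13; (10|13)=+1, (6|13)=-1; (−1)^{1·4·6}·(+1)^4·(-1)^1 = -1.
v=7: a=7^1·(≡2), b=7^7·(≡6) mod 7; (2|7)=+1, (6|7)=-1; (−1)^{1·7·3}·(+1)^7·(-1)^1 = +1.
v=∞: -1365 < 0 and 385 > 0  ⇒  (a,b)_∞ = +1.
v=2: v_2(a)=4, v_2(b)=10; units ≡ 3, 1 (mod 8); ε·ε+αω+βω = 1·0+4·0+10·1 ≡ 0  ⇒  (a,b)_2 = +1.
v=11: a=11^0·(≡2), b=11^-1·(≡8) mod 11; (2|11)=-1, (8|11)=-1; (−1)^{0·-1·5}·(-1)^-1·(-1)^0 = -1.
v=3: a=3^-5·(≡1), b=3^-16·(≡1) mod 3; (1|3)=+1, (1|3)=+1; (−1)^{-5·-16·1}·(+1)^-16·(+1)^-5 = +1.
v=31: a=31^0·(≡30), b=31^-2·(≡26) mod 31; (30|31)=-1, (26|31)=-1; (−1)^{0·-2·15}·(-1)^-2·(-1)^0 = +1.
v=5: a=5^1·(≡3), b=5^3·(≡3) mod 5; (3|5)=-1, (3|5)=-1; (−1)^{1·3·2}·(-1)^3·(-1)^1 = +1.
|Ram(-1365, 385)| = 2, even; anisotropic at {11, 13}.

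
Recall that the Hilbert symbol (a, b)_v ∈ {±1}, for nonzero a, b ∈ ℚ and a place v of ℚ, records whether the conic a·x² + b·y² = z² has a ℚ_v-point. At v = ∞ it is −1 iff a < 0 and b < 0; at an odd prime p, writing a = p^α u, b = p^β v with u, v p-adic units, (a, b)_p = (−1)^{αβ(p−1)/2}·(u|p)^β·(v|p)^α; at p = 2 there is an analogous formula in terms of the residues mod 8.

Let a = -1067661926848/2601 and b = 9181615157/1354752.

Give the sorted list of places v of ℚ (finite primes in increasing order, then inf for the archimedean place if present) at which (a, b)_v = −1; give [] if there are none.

[3, 29, 37, 43]

Mod squares: a ≡ -260623, b ≡ 630591. Check v ∈ {∞, 2, 3, 7, 11, 13, 17, 19, 23, 29, 37, 43}.
v=11: a=11^3·(≡4), b=11^2·(≡5) mod 11; (4|11)=+1, (5|11)=+1; (−1)^{3·2·5}·(+1)^2·(+1)^3 = +1.
v=37: a=37^0·(≡18), b=37^1·(≡8) mod 37; (18|37)=-1, (8|37)=-1; (−1)^{0·1·18}·(-1)^1·(-1)^0 = -1.
v=2: v_2(a)=6, v_2(b)=-10; units ≡ 1, 7 (mod 8); ε·ε+αω+βω = 0·1+6·0+-10·0 ≡ 0  ⇒  (a,b)_2 = +1.
v=3: a=3^-2·(≡2), b=3^-3·(≡2) mod 3; (2|3)=-1, (2|3)=-1; (−1)^{-2·-3·1}·(-1)^-3·(-1)^-2 = -1.
v=19: a=19^1·(≡7), b=19^3·(≡12) mod 19; (7|19)=+1, (12|19)=-1; (−1)^{1·3·9}·(+1)^3·(-1)^1 = +1.
v=29: a=29^1·(≡17), b=29^0·(≡14) mod 29; (17|29)=-1, (14|29)=-1; (−1)^{1·0·14}·(-1)^0·(-1)^1 = -1.
v=13: a=13^0·(≡3), b=13^1·(≡4) mod 13; (3|13)=+1, (4|13)=+1; (−1)^{0·1·6}·(+1)^1·(+1)^0 = +1.
v=∞: -260623 < 0 and 630591 > 0  ⇒  (a,b)_∞ = +1.
v=17: a=17^-2·(≡8), b=17^0·(≡11) mod 17; (8|17)=+1, (11|17)=-1; (−1)^{-2·0·8}·(+1)^0·(-1)^-2 = +1.
v=23: a=23^2·(≡12), b=23^1·(≡13) mod 23; (12|23)=+1, (13|23)=+1; (−1)^{2·1·11}·(+1)^1·(+1)^2 = +1.
v=7: a=7^0·(≡2), b=7^-2·(≡3) mod 7; (2|7)=+1, (3|7)=-1; (−1)^{0·-2·3}·(+1)^-2·(-1)^0 = +1.
v=43: a=43^1·(≡7), b=43^0·(≡8) mod 43; (7|43)=-1, (8|43)=-1; (−1)^{1·0·21}·(-1)^0·(-1)^1 = -1.
|Ram(-260623, 630591)| = 4, even; anisotropic at {3, 29, 37, 43}.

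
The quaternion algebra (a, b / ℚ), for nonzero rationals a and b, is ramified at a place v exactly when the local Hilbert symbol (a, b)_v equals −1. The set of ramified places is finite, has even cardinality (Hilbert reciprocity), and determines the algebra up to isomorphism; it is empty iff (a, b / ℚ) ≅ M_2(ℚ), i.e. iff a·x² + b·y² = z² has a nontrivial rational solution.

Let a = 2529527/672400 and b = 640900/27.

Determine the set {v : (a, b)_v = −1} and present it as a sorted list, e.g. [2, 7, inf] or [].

(a, b) ≡ (143, 19227) mod (ℚ^×)²; places V = {2, 3, 5, 7, 11, 13, 17, 19, 29, 41, ∞}.
(a,b)_3: α=0, u≡2; β=-3, v≡1 (mod 3); (2|3)=-1, (1|3)=+1; sign (−1)^0·-1^-3·+1^0 = -1.
(a,b)_41: α=-2, u≡5; β=0, v≡36 (mod 41); (5|41)=+1, (36|41)=+1; sign (−1)^0·+1^0·+1^-2 = +1.
(a,b)_2: α=-4, β=2; u≡7, v≡3 (mod 8); ε(u)ε(v)=1·1, αω(v)=-4·1, βω(u)=2·0; sum ≡ 1  ⇒  -1.
(a,b)_19: α=2, u≡8; β=0, v≡18 (mod 19); (8|19)=-1, (18|19)=-1; sign (−1)^0·-1^0·-1^2 = +1.
(a,b)_13: α=1, u≡8; β=1, v≡4 (mod 13); (8|13)=-1, (4|13)=+1; sign (−1)^0·-1^1·+1^1 = -1.
(a,b)_17: α=0, u≡5; β=1, v≡13 (mod 17); (5|17)=-1, (13|17)=+1; sign (−1)^0·-1^1·+1^0 = -1.
(a,b)_∞: sgn(143)=+, sgn(19227)=+, so +1.
(a,b)_11: α=1, u≡8; β=0, v≡8 (mod 11); (8|11)=-1, (8|11)=-1; sign (−1)^0·-1^0·-1^1 = -1.
(a,b)_7: α=2, u≡5; β=0, v≡6 (mod 7); (5|7)=-1, (6|7)=-1; sign (−1)^0·-1^0·-1^2 = +1.
(a,b)_29: α=0, u≡10; β=1, v≡28 (mod 29); (10|29)=-1, (28|29)=+1; sign (−1)^0·-1^1·+1^0 = -1.
(a,b)_5: α=-2, u≡2; β=2, v≡3 (mod 5); (2|5)=-1, (3|5)=-1; sign (−1)^0·-1^2·-1^-2 = +1.
(143, 19227 / ℚ) ramifies at {2, 3, 11, 13, 17, 29}: a division algebra.

[2, 3, 11, 13, 17, 29]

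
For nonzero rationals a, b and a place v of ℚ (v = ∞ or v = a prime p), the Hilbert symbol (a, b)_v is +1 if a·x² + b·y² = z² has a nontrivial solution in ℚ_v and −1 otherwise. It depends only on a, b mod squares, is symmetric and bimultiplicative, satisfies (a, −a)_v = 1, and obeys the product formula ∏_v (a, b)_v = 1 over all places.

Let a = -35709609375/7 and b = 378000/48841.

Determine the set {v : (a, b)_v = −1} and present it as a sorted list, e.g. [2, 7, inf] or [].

Mod squares: a ≡ -21945, b ≡ 105. Check v ∈ {∞, 2, 3, 5, 7, 11, 13, 17, 19}.
v=∞: -21945 < 0 and 105 > 0  ⇒  (a,b)_∞ = +1.
v=11: a=11^1·(≡10), b=11^0·(≡7) mod 11; (10|11)=-1, (7|11)=-1; (−1)^{1·0·5}·(-1)^0·(-1)^1 = -1.
v=17: a=17^0·(≡4), b=17^-2·(≡12) mod 17; (4|17)=+1, (12|17)=-1; (−1)^{0·-2·8}·(+1)^-2·(-1)^0 = +1.
v=13: a=13^0·(≡4), b=13^-2·(≡4) mod 13; (4|13)=+1, (4|13)=+1; (−1)^{0·-2·6}·(+1)^-2·(+1)^0 = +1.
v=7: a=7^-1·(≡1), b=7^1·(≡1) mod 7; (1|7)=+1, (1|7)=+1; (−1)^{-1·1·3}·(+1)^1·(+1)^-1 = -1.
v=3: a=3^7·(≡2), b=3^3·(≡2) mod 3; (2|3)=-1, (2|3)=-1; (−1)^{7·3·1}·(-1)^3·(-1)^7 = -1.
v=2: v_2(a)=0, v_2(b)=4; units ≡ 7, 1 (mod 8); ε·ε+αω+βω = 1·0+0·0+4·0 ≡ 0  ⇒  (a,b)_2 = +1.
v=5: a=5^7·(≡1), b=5^3·(≡4) mod 5; (1|5)=+1, (4|5)=+1; (−1)^{7·3·2}·(+1)^3·(+1)^7 = +1.
v=19: a=19^1·(≡4), b=19^0·(≡3) mod 19; (4|19)=+1, (3|19)=-1; (−1)^{1·0·9}·(+1)^0·(-1)^1 = -1.
|Ram(-21945, 105)| = 4, even; anisotropic at {3, 7, 11, 19}.

[3, 7, 11, 19]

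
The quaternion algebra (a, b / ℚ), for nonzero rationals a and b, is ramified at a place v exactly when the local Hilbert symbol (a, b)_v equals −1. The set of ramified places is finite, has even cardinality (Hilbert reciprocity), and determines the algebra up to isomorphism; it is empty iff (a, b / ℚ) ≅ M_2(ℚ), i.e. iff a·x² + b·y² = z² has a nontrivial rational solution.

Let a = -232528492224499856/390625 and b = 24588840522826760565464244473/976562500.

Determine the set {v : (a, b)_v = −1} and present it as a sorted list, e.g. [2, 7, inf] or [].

[7, 23]

Mod squares: a ≡ -161, b ≡ 17. Check v ∈ {∞, 2, 5, 7, 11, 17, 23, 47}.
v=2: v_2(a)=4, v_2(b)=-2; units ≡ 7, 1 (mod 8); ε·ε+αω+βω = 1·0+4·0+-2·0 ≡ 0  ⇒  (a,b)_2 = +1.
v=7: a=7^1·(≡3), b=7^2·(≡5) mod 7; (3|7)=-1, (5|7)=-1; (−1)^{1·2·3}·(-1)^2·(-1)^1 = -1.
v=∞: -161 < 0 and 17 > 0  ⇒  (a,b)_∞ = +1.
v=47: a=47^4·(≡37), b=47^6·(≡16) mod 47; (37|47)=+1, (16|47)=+1; (−1)^{4·6·23}·(+1)^6·(+1)^4 = +1.
v=11: a=11^2·(≡5), b=11^2·(≡6) mod 11; (5|11)=+1, (6|11)=-1; (−1)^{2·2·5}·(+1)^2·(-1)^2 = +1.
v=5: a=5^-8·(≡4), b=5^-12·(≡2) mod 5; (4|5)=+1, (2|5)=-1; (−1)^{-8·-12·2}·(+1)^-12·(-1)^-8 = +1.
v=23: a=23^3·(≡6), b=23^8·(≡15) mod 23; (6|23)=+1, (15|23)=-1; (−1)^{3·8·11}·(+1)^8·(-1)^3 = -1.
v=17: a=17^2·(≡2), b=17^3·(≡4) mod 17; (2|17)=+1, (4|17)=+1; (−1)^{2·3·8}·(+1)^3·(+1)^2 = +1.
Ram(-161, 17) = {7, 23}; no ℚ_7-point on the conic.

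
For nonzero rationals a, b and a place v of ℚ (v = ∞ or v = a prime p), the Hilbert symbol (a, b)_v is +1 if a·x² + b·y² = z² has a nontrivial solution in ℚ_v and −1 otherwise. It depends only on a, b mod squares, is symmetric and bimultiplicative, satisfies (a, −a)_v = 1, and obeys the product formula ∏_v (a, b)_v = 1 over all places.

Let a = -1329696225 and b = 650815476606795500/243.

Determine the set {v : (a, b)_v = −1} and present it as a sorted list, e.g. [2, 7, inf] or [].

[3, 11]

Mod squares: a ≡ -1, b ≡ 36465. Check v ∈ {∞, 2, 3, 5, 7, 11, 13, 17, 43}.
v=∞: -1 < 0 and 36465 > 0  ⇒  (a,b)_∞ = +1.
v=13: a=13^2·(≡4), b=13^3·(≡4) mod 13; (4|13)=+1, (4|13)=+1; (−1)^{2·3·6}·(+1)^3·(+1)^2 = +1.
v=43: a=43^0·(≡42), b=43^2·(≡13) mod 43; (42|43)=-1, (13|43)=+1; (−1)^{0·2·21}·(-1)^2·(+1)^0 = +1.
v=11: a=11^2·(≡6), b=11^3·(≡3) mod 11; (6|11)=-1, (3|11)=+1; (−1)^{2·3·5}·(-1)^3·(+1)^2 = -1.
v=5: a=5^2·(≡1), b=5^3·(≡3) mod 5; (1|5)=+1, (3|5)=-1; (−1)^{2·3·2}·(+1)^3·(-1)^2 = +1.
v=7: a=7^0·(≡3), b=7^2·(≡2) mod 7; (3|7)=-1, (2|7)=+1; (−1)^{0·2·3}·(-1)^2·(+1)^0 = +1.
v=2: v_2(a)=0, v_2(b)=2; units ≡ 7, 1 (mod 8); ε·ε+αω+βω = 1·0+0·0+2·0 ≡ 0  ⇒  (a,b)_2 = +1.
v=17: a=17^2·(≡8), b=17^3·(≡3) mod 17; (8|17)=+1, (3|17)=-1; (−1)^{2·3·8}·(+1)^3·(-1)^2 = +1.
v=3: a=3^2·(≡2), b=3^-5·(≡2) mod 3; (2|3)=-1, (2|3)=-1; (−1)^{2·-5·1}·(-1)^-5·(-1)^2 = -1.
Ram(-1, 36465) = {3, 11}; no ℚ_3-point on the conic.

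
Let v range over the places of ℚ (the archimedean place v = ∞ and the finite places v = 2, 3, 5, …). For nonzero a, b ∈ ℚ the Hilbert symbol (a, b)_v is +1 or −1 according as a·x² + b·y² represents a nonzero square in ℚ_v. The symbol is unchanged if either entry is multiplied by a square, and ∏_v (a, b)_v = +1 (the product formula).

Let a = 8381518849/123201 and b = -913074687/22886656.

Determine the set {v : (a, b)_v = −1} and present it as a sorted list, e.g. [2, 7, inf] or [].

[19, 41]

Mod squares: a ≡ 8569, b ≡ -7. Check v ∈ {∞, 2, 3, 7, 11, 13, 19, 23, 41, 43, 47}.
v=19: a=19^1·(≡18), b=19^0·(≡3) mod 19; (18|19)=-1, (3|19)=-1; (−1)^{1·0·9}·(-1)^0·(-1)^1 = -1.
v=43: a=43^2·(≡26), b=43^0·(≡11) mod 43; (26|43)=-1, (11|43)=+1; (−1)^{2·0·21}·(-1)^0·(+1)^2 = +1.
v=13: a=13^-2·(≡2), b=13^-2·(≡7) mod 13; (2|13)=-1, (7|13)=-1; (−1)^{-2·-2·6}·(-1)^-2·(-1)^-2 = +1.
v=∞: 8569 > 0 and -7 < 0  ⇒  (a,b)_∞ = +1.
v=3: a=3^-6·(≡1), b=3^10·(≡2) mod 3; (1|3)=+1, (2|3)=-1; (−1)^{-6·10·1}·(+1)^10·(-1)^-6 = +1.
v=23: a=23^2·(≡9), b=23^-2·(≡13) mod 23; (9|23)=+1, (13|23)=+1; (−1)^{2·-2·11}·(+1)^-2·(+1)^2 = +1.
v=2: v_2(a)=0, v_2(b)=-8; units ≡ 1, 1 (mod 8); ε·ε+αω+βω = 0·0+0·0+-8·0 ≡ 0  ⇒  (a,b)_2 = +1.
v=47: a=47^0·(≡11), b=47^2·(≡35) mod 47; (11|47)=-1, (35|47)=-1; (−1)^{0·2·23}·(-1)^2·(-1)^0 = +1.
v=7: a=7^0·(≡4), b=7^1·(≡6) mod 7; (4|7)=+1, (6|7)=-1; (−1)^{0·1·3}·(+1)^1·(-1)^0 = +1.
v=41: a=41^1·(≡16), b=41^0·(≡22) mod 41; (16|41)=+1, (22|41)=-1; (−1)^{1·0·20}·(+1)^0·(-1)^1 = -1.
v=11: a=11^1·(≡9), b=11^0·(≡3) mod 11; (9|11)=+1, (3|11)=+1; (−1)^{1·0·5}·(+1)^0·(+1)^1 = +1.
(8569, -7 / ℚ) ramifies at {19, 41}: a division algebra.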